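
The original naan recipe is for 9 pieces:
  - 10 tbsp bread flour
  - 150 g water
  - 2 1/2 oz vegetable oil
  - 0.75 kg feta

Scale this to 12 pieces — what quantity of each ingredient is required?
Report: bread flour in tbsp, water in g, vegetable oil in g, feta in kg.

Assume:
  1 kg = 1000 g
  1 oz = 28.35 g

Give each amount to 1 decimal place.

bread flour: 13.3 tbsp; water: 200.0 g; vegetable oil: 94.5 g; feta: 1.0 kg

Scaling factor: 12/9 = 4/3.
bread flour: 10 tbsp × 4/3 ≈ 13.3 tbsp
water: 150 g × 4/3 = 200.0 g
vegetable oil: 2.5 oz × 4/3 × 28.35 g/oz = 94.5 g
feta: 0.75 kg × 4/3 = 1.0 kg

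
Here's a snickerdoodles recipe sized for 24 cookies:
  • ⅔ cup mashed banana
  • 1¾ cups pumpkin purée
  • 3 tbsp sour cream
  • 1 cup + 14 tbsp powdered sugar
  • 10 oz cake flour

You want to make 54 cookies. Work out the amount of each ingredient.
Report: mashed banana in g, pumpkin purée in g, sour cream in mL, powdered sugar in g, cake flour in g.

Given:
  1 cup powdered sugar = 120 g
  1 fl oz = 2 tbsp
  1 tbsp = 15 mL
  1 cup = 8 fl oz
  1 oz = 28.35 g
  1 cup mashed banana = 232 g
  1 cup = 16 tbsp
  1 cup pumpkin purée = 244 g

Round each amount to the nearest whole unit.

Scaling factor: 54/24 = 9/4 = 2.25.
mashed banana: 2/3 cup × 9/4 × 232 g/cup = 348 g
pumpkin purée: 1.75 cup × 9/4 × 244 g/cup ≈ 961 g
sour cream: 3 tbsp × 9/4 × 15 mL/tbsp ≈ 101 mL
powdered sugar: (1 cup + 14 tbsp = 1.875 cup) × 9/4 × 120 g/cup ≈ 506 g
cake flour: 10 oz × 9/4 × 28.35 g/oz ≈ 638 g

mashed banana: 348 g; pumpkin purée: 961 g; sour cream: 101 mL; powdered sugar: 506 g; cake flour: 638 g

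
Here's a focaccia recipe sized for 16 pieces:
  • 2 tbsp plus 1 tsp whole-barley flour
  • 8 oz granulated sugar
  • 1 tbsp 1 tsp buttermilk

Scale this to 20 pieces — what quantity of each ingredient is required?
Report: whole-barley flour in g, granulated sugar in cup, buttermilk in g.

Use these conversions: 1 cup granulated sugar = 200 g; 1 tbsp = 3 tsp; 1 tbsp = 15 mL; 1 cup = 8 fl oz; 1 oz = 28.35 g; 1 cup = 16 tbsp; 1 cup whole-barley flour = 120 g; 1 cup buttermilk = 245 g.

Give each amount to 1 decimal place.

whole-barley flour: 21.9 g; granulated sugar: 1.4 cup; buttermilk: 25.5 g

Scaling factor: 20/16 = 5/4 = 1.25.
whole-barley flour: (2 tbsp + 1 tsp = 7/3 tbsp) × 5/4 ÷ 16 tbsp/cup × 120 g/cup ≈ 21.9 g
granulated sugar: 8 oz × 5/4 × 28.35 g/oz ÷ 200 g/cup ≈ 1.4 cup
buttermilk: (1 tbsp + 1 tsp = 4/3 tbsp) × 5/4 ÷ 16 tbsp/cup × 245 g/cup ≈ 25.5 g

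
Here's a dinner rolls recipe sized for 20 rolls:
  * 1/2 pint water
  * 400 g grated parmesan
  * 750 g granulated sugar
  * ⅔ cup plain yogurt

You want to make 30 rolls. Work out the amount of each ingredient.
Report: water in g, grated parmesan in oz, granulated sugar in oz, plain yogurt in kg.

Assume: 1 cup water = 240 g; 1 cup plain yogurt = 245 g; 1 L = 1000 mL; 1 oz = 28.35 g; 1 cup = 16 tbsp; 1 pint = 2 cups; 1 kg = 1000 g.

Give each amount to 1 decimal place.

Scaling factor: 30/20 = 3/2 = 1.5.
water: 0.5 pint × 3/2 × 2 cup/pint × 240 g/cup = 360.0 g
grated parmesan: 400 g × 3/2 ÷ 28.35 g/oz ≈ 21.2 oz
granulated sugar: 750 g × 3/2 ÷ 28.35 g/oz ≈ 39.7 oz
plain yogurt: 2/3 cup × 3/2 × 245 g/cup ÷ 1000 g/kg ≈ 0.2 kg

water: 360.0 g; grated parmesan: 21.2 oz; granulated sugar: 39.7 oz; plain yogurt: 0.2 kg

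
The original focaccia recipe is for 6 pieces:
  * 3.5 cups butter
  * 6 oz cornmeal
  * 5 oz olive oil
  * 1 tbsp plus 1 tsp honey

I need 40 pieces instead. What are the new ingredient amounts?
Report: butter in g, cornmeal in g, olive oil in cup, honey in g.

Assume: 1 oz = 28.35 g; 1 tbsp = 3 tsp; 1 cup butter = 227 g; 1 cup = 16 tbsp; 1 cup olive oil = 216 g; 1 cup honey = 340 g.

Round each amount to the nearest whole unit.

Scaling factor: 40/6 = 20/3.
butter: 3.5 cup × 20/3 × 227 g/cup ≈ 5297 g
cornmeal: 6 oz × 20/3 × 28.35 g/oz = 1134 g
olive oil: 5 oz × 20/3 × 28.35 g/oz ÷ 216 g/cup ≈ 4 cup
honey: (1 tbsp + 1 tsp = 4/3 tbsp) × 20/3 ÷ 16 tbsp/cup × 340 g/cup ≈ 189 g

butter: 5297 g; cornmeal: 1134 g; olive oil: 4 cup; honey: 189 g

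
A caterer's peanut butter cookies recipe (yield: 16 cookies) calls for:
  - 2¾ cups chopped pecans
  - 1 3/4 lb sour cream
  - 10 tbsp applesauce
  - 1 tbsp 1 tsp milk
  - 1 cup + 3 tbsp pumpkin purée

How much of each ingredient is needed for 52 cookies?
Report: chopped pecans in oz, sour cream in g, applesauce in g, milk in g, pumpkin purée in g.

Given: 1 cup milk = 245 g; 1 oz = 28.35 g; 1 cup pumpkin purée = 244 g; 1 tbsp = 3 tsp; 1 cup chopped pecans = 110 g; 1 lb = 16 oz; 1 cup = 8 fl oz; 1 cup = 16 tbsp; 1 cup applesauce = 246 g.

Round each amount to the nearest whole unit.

Scaling factor: 52/16 = 13/4 = 3.25.
chopped pecans: 2.75 cup × 13/4 × 110 g/cup ÷ 28.35 g/oz ≈ 35 oz
sour cream: 1.75 lb × 13/4 × 16 oz/lb × 28.35 g/oz ≈ 2580 g
applesauce: 10 tbsp × 13/4 ÷ 16 tbsp/cup × 246 g/cup ≈ 500 g
milk: (1 tbsp + 1 tsp = 4/3 tbsp) × 13/4 ÷ 16 tbsp/cup × 245 g/cup ≈ 66 g
pumpkin purée: (1 cup + 3 tbsp = 1.1875 cup) × 13/4 × 244 g/cup ≈ 942 g

chopped pecans: 35 oz; sour cream: 2580 g; applesauce: 500 g; milk: 66 g; pumpkin purée: 942 g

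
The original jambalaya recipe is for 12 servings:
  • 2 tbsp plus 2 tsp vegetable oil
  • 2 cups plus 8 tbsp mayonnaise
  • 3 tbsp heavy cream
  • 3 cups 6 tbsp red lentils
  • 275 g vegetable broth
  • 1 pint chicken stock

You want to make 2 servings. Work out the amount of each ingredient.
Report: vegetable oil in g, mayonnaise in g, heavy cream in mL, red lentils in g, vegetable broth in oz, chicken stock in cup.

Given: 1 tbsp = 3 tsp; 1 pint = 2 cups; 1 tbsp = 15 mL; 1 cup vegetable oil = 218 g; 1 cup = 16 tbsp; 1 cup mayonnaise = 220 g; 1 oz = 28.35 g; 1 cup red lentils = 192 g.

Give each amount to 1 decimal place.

Scaling factor: 2/12 = 1/6.
vegetable oil: (2 tbsp + 2 tsp = 8/3 tbsp) × 1/6 ÷ 16 tbsp/cup × 218 g/cup ≈ 6.1 g
mayonnaise: (2 cup + 8 tbsp = 2.5 cup) × 1/6 × 220 g/cup ≈ 91.7 g
heavy cream: 3 tbsp × 1/6 × 15 mL/tbsp = 7.5 mL
red lentils: (3 cup + 6 tbsp = 3.375 cup) × 1/6 × 192 g/cup = 108.0 g
vegetable broth: 275 g × 1/6 ÷ 28.35 g/oz ≈ 1.6 oz
chicken stock: 1 pint × 1/6 × 2 cup/pint ≈ 0.3 cup

vegetable oil: 6.1 g; mayonnaise: 91.7 g; heavy cream: 7.5 mL; red lentils: 108.0 g; vegetable broth: 1.6 oz; chicken stock: 0.3 cup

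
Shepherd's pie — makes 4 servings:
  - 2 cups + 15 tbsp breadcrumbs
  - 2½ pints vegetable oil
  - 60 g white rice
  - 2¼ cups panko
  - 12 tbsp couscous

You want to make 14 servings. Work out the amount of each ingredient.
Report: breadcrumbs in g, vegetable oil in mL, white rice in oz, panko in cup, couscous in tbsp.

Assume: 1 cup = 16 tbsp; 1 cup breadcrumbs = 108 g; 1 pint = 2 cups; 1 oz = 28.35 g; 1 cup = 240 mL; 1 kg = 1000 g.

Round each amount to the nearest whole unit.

Scaling factor: 14/4 = 7/2 = 3.5.
breadcrumbs: (2 cup + 15 tbsp = 2.9375 cup) × 7/2 × 108 g/cup ≈ 1110 g
vegetable oil: 2.5 pint × 7/2 × 2 cup/pint × 240 mL/cup = 4200 mL
white rice: 60 g × 7/2 ÷ 28.35 g/oz ≈ 7 oz
panko: 2.25 cup × 7/2 ≈ 8 cup
couscous: 12 tbsp × 7/2 = 42 tbsp

breadcrumbs: 1110 g; vegetable oil: 4200 mL; white rice: 7 oz; panko: 8 cup; couscous: 42 tbsp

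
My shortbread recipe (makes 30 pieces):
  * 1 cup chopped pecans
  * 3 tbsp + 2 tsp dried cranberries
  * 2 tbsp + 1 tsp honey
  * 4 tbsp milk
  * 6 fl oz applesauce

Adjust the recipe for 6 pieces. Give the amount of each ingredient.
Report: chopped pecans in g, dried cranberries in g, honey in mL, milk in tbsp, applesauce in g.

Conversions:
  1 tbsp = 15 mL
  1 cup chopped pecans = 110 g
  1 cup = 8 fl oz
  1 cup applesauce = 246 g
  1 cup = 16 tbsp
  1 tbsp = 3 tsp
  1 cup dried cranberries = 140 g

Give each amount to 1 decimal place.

chopped pecans: 22.0 g; dried cranberries: 6.4 g; honey: 7.0 mL; milk: 0.8 tbsp; applesauce: 36.9 g

Scaling factor: 6/30 = 1/5 = 0.2.
chopped pecans: 1 cup × 1/5 × 110 g/cup = 22.0 g
dried cranberries: (3 tbsp + 2 tsp = 11/3 tbsp) × 1/5 ÷ 16 tbsp/cup × 140 g/cup ≈ 6.4 g
honey: (2 tbsp + 1 tsp = 7/3 tbsp) × 1/5 × 15 mL/tbsp = 7.0 mL
milk: 4 tbsp × 1/5 = 0.8 tbsp
applesauce: 6 fl oz × 1/5 ÷ 8 fl oz/cup × 246 g/cup = 36.9 g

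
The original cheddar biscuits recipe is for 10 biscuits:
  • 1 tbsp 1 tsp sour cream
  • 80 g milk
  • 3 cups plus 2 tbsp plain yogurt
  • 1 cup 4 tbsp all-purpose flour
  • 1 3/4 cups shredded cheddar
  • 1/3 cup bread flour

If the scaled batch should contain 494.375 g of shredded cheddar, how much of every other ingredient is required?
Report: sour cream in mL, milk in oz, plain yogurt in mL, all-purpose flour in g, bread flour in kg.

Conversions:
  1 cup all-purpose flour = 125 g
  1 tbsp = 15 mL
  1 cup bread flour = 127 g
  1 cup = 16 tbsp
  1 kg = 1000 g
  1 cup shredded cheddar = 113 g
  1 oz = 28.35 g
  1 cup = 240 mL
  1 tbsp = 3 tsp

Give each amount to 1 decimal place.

The original recipe has 197.75 g of shredded cheddar, so the scaling factor is 494.375 ÷ 197.75 = 5/2 = 2.5.
sour cream: (1 tbsp + 1 tsp = 4/3 tbsp) × 5/2 × 15 mL/tbsp = 50.0 mL
milk: 80 g × 5/2 ÷ 28.35 g/oz ≈ 7.1 oz
plain yogurt: (3 cup + 2 tbsp = 3.125 cup) × 5/2 × 240 mL/cup = 1875.0 mL
all-purpose flour: (1 cup + 4 tbsp = 1.25 cup) × 5/2 × 125 g/cup ≈ 390.6 g
bread flour: 1/3 cup × 5/2 × 127 g/cup ÷ 1000 g/kg ≈ 0.1 kg

sour cream: 50.0 mL; milk: 7.1 oz; plain yogurt: 1875.0 mL; all-purpose flour: 390.6 g; bread flour: 0.1 kg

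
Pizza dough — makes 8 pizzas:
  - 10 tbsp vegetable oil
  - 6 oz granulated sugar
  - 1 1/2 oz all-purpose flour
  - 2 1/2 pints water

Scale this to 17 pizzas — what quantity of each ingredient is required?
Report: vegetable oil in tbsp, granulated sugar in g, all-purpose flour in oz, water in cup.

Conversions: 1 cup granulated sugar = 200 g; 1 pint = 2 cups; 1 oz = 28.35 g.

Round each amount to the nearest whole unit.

vegetable oil: 21 tbsp; granulated sugar: 361 g; all-purpose flour: 3 oz; water: 11 cup

Scaling factor: 17/8 = 2.125.
vegetable oil: 10 tbsp × 17/8 ≈ 21 tbsp
granulated sugar: 6 oz × 17/8 × 28.35 g/oz ≈ 361 g
all-purpose flour: 1.5 oz × 17/8 ≈ 3 oz
water: 2.5 pint × 17/8 × 2 cup/pint ≈ 11 cup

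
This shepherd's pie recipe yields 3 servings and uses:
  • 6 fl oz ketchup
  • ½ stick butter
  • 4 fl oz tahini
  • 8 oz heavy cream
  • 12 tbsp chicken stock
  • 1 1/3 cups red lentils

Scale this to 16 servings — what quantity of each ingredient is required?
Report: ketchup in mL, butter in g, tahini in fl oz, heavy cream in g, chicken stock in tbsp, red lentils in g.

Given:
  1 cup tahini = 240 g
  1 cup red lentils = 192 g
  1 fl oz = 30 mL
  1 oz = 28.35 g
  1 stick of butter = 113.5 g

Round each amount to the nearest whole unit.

Scaling factor: 16/3.
ketchup: 6 fl oz × 16/3 × 30 mL/fl oz = 960 mL
butter: 0.5 stick × 16/3 × 113.5 g/stick ≈ 303 g
tahini: 4 fl oz × 16/3 ≈ 21 fl oz
heavy cream: 8 oz × 16/3 × 28.35 g/oz ≈ 1210 g
chicken stock: 12 tbsp × 16/3 = 64 tbsp
red lentils: 4/3 cup × 16/3 × 192 g/cup ≈ 1365 g

ketchup: 960 mL; butter: 303 g; tahini: 21 fl oz; heavy cream: 1210 g; chicken stock: 64 tbsp; red lentils: 1365 g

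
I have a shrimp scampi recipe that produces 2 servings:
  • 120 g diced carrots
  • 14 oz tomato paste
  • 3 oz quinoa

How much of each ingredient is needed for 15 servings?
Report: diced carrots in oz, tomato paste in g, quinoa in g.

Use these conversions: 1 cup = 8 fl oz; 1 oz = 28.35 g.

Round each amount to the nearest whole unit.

diced carrots: 32 oz; tomato paste: 2977 g; quinoa: 638 g

Scaling factor: 15/2 = 7.5.
diced carrots: 120 g × 15/2 ÷ 28.35 g/oz ≈ 32 oz
tomato paste: 14 oz × 15/2 × 28.35 g/oz ≈ 2977 g
quinoa: 3 oz × 15/2 × 28.35 g/oz ≈ 638 g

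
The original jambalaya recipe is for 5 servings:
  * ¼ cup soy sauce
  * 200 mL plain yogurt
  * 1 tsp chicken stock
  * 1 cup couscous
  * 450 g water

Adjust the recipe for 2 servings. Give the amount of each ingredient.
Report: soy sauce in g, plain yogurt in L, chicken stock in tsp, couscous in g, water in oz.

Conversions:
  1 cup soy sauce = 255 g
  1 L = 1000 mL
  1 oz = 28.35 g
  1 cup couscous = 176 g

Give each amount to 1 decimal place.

soy sauce: 25.5 g; plain yogurt: 0.1 L; chicken stock: 0.4 tsp; couscous: 70.4 g; water: 6.3 oz

Scaling factor: 2/5 = 0.4.
soy sauce: 0.25 cup × 2/5 × 255 g/cup = 25.5 g
plain yogurt: 200 mL × 2/5 ÷ 1000 mL/L ≈ 0.1 L
chicken stock: 1 tsp × 2/5 = 0.4 tsp
couscous: 1 cup × 2/5 × 176 g/cup = 70.4 g
water: 450 g × 2/5 ÷ 28.35 g/oz ≈ 6.3 oz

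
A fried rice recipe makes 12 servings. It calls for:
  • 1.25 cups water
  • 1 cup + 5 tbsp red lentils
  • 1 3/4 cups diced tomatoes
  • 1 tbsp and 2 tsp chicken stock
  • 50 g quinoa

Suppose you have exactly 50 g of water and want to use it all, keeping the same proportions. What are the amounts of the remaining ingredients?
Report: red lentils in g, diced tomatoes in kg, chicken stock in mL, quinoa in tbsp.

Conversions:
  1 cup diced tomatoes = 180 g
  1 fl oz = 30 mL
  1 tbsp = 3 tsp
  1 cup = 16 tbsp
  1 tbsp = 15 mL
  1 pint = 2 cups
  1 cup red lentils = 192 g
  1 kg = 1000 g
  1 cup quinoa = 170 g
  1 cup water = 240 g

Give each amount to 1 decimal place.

red lentils: 42.0 g; diced tomatoes: 0.1 kg; chicken stock: 4.2 mL; quinoa: 0.8 tbsp

The original recipe has 300 g of water, so the scaling factor is 50 ÷ 300 = 1/6.
red lentils: (1 cup + 5 tbsp = 1.3125 cup) × 1/6 × 192 g/cup = 42.0 g
diced tomatoes: 1.75 cup × 1/6 × 180 g/cup ÷ 1000 g/kg ≈ 0.1 kg
chicken stock: (1 tbsp + 2 tsp = 5/3 tbsp) × 1/6 × 15 mL/tbsp ≈ 4.2 mL
quinoa: 50 g × 1/6 ÷ 170 g/cup × 16 tbsp/cup ≈ 0.8 tbsp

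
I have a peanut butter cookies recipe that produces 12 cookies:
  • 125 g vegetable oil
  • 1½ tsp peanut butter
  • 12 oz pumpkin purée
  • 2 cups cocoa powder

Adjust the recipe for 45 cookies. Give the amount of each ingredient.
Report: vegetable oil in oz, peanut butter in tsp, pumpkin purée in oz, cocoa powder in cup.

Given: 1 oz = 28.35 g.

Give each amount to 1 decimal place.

vegetable oil: 16.5 oz; peanut butter: 5.6 tsp; pumpkin purée: 45.0 oz; cocoa powder: 7.5 cup

Scaling factor: 45/12 = 15/4 = 3.75.
vegetable oil: 125 g × 15/4 ÷ 28.35 g/oz ≈ 16.5 oz
peanut butter: 1.5 tsp × 15/4 ≈ 5.6 tsp
pumpkin purée: 12 oz × 15/4 = 45.0 oz
cocoa powder: 2 cup × 15/4 = 7.5 cup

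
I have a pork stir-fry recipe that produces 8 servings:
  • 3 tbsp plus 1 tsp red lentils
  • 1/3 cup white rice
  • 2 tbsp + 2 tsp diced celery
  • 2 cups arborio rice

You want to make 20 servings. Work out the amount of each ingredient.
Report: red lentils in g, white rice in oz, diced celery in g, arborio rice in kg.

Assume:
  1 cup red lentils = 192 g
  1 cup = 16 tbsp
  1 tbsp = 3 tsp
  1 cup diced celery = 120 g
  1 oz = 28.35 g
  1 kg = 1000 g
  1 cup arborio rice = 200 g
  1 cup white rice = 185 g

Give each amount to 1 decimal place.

Scaling factor: 20/8 = 5/2 = 2.5.
red lentils: (3 tbsp + 1 tsp = 10/3 tbsp) × 5/2 ÷ 16 tbsp/cup × 192 g/cup = 100.0 g
white rice: 1/3 cup × 5/2 × 185 g/cup ÷ 28.35 g/oz ≈ 5.4 oz
diced celery: (2 tbsp + 2 tsp = 8/3 tbsp) × 5/2 ÷ 16 tbsp/cup × 120 g/cup = 50.0 g
arborio rice: 2 cup × 5/2 × 200 g/cup ÷ 1000 g/kg = 1.0 kg

red lentils: 100.0 g; white rice: 5.4 oz; diced celery: 50.0 g; arborio rice: 1.0 kg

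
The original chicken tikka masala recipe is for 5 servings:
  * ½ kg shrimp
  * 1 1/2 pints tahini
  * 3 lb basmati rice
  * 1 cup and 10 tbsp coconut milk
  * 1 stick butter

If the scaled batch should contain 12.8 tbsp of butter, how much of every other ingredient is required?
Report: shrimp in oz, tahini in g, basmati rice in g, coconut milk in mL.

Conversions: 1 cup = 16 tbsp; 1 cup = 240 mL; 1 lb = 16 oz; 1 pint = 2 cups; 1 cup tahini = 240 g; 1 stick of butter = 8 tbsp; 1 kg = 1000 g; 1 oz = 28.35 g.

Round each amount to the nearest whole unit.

The original recipe has 8 tbsp of butter, so the scaling factor is 12.8 ÷ 8 = 8/5 = 1.6.
shrimp: 0.5 kg × 8/5 × 1000 g/kg ÷ 28.35 g/oz ≈ 28 oz
tahini: 1.5 pint × 8/5 × 2 cup/pint × 240 g/cup = 1152 g
basmati rice: 3 lb × 8/5 × 16 oz/lb × 28.35 g/oz ≈ 2177 g
coconut milk: (1 cup + 10 tbsp = 1.625 cup) × 8/5 × 240 mL/cup = 624 mL

shrimp: 28 oz; tahini: 1152 g; basmati rice: 2177 g; coconut milk: 624 mL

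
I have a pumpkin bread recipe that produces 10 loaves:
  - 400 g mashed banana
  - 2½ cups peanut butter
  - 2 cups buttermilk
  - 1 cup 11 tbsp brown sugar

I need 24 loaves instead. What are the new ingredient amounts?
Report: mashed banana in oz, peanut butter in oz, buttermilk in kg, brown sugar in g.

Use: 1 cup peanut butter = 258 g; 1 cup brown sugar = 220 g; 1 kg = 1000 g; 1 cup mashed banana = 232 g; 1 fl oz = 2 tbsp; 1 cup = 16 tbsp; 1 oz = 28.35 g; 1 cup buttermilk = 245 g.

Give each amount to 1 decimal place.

Scaling factor: 24/10 = 12/5 = 2.4.
mashed banana: 400 g × 12/5 ÷ 28.35 g/oz ≈ 33.9 oz
peanut butter: 2.5 cup × 12/5 × 258 g/cup ÷ 28.35 g/oz ≈ 54.6 oz
buttermilk: 2 cup × 12/5 × 245 g/cup ÷ 1000 g/kg ≈ 1.2 kg
brown sugar: (1 cup + 11 tbsp = 1.6875 cup) × 12/5 × 220 g/cup = 891.0 g

mashed banana: 33.9 oz; peanut butter: 54.6 oz; buttermilk: 1.2 kg; brown sugar: 891.0 g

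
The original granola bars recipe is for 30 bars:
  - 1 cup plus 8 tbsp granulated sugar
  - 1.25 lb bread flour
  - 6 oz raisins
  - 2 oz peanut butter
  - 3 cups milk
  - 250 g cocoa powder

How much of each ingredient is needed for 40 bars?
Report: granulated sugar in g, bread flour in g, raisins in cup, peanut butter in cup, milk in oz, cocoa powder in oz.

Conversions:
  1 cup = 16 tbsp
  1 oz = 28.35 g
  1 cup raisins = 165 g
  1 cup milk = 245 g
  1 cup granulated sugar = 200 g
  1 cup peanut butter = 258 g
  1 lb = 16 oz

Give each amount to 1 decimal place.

granulated sugar: 400.0 g; bread flour: 756.0 g; raisins: 1.4 cup; peanut butter: 0.3 cup; milk: 34.6 oz; cocoa powder: 11.8 oz

Scaling factor: 40/30 = 4/3.
granulated sugar: (1 cup + 8 tbsp = 1.5 cup) × 4/3 × 200 g/cup = 400.0 g
bread flour: 1.25 lb × 4/3 × 16 oz/lb × 28.35 g/oz = 756.0 g
raisins: 6 oz × 4/3 × 28.35 g/oz ÷ 165 g/cup ≈ 1.4 cup
peanut butter: 2 oz × 4/3 × 28.35 g/oz ÷ 258 g/cup ≈ 0.3 cup
milk: 3 cup × 4/3 × 245 g/cup ÷ 28.35 g/oz ≈ 34.6 oz
cocoa powder: 250 g × 4/3 ÷ 28.35 g/oz ≈ 11.8 oz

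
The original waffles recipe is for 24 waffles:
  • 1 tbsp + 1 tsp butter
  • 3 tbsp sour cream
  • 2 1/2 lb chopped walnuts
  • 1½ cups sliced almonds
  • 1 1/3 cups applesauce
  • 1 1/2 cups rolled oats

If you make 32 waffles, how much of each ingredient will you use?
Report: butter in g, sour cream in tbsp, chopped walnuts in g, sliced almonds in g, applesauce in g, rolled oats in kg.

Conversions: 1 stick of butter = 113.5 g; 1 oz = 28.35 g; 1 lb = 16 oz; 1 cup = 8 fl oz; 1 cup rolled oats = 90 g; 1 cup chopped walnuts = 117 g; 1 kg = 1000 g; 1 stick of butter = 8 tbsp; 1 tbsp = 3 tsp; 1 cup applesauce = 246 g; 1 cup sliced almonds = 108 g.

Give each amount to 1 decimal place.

butter: 25.2 g; sour cream: 4.0 tbsp; chopped walnuts: 1512.0 g; sliced almonds: 216.0 g; applesauce: 437.3 g; rolled oats: 0.2 kg

Scaling factor: 32/24 = 4/3.
butter: (1 tbsp + 1 tsp = 4/3 tbsp) × 4/3 ÷ 8 tbsp/stick × 113.5 g/stick ≈ 25.2 g
sour cream: 3 tbsp × 4/3 = 4.0 tbsp
chopped walnuts: 2.5 lb × 4/3 × 16 oz/lb × 28.35 g/oz = 1512.0 g
sliced almonds: 1.5 cup × 4/3 × 108 g/cup = 216.0 g
applesauce: 4/3 cup × 4/3 × 246 g/cup ≈ 437.3 g
rolled oats: 1.5 cup × 4/3 × 90 g/cup ÷ 1000 g/kg ≈ 0.2 kg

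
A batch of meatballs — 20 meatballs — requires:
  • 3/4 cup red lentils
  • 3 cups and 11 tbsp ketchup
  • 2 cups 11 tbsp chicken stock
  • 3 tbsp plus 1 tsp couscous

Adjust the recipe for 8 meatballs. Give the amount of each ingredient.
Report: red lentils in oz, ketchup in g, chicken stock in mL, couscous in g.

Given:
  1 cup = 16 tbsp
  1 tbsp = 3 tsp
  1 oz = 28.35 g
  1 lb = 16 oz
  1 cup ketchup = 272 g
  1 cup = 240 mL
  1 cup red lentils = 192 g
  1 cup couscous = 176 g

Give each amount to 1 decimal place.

Scaling factor: 8/20 = 2/5 = 0.4.
red lentils: 0.75 cup × 2/5 × 192 g/cup ÷ 28.35 g/oz ≈ 2.0 oz
ketchup: (3 cup + 11 tbsp = 3.6875 cup) × 2/5 × 272 g/cup = 401.2 g
chicken stock: (2 cup + 11 tbsp = 2.6875 cup) × 2/5 × 240 mL/cup = 258.0 mL
couscous: (3 tbsp + 1 tsp = 10/3 tbsp) × 2/5 ÷ 16 tbsp/cup × 176 g/cup ≈ 14.7 g

red lentils: 2.0 oz; ketchup: 401.2 g; chicken stock: 258.0 mL; couscous: 14.7 g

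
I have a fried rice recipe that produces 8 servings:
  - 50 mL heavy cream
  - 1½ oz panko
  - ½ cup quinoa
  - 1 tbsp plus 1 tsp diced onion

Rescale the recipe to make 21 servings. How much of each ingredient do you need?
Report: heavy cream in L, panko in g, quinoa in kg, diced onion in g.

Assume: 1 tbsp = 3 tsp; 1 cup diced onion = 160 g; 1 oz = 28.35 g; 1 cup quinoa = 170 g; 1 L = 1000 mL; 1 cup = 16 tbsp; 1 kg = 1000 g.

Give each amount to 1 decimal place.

Scaling factor: 21/8 = 2.625.
heavy cream: 50 mL × 21/8 ÷ 1000 mL/L ≈ 0.1 L
panko: 1.5 oz × 21/8 × 28.35 g/oz ≈ 111.6 g
quinoa: 0.5 cup × 21/8 × 170 g/cup ÷ 1000 g/kg ≈ 0.2 kg
diced onion: (1 tbsp + 1 tsp = 4/3 tbsp) × 21/8 ÷ 16 tbsp/cup × 160 g/cup = 35.0 g

heavy cream: 0.1 L; panko: 111.6 g; quinoa: 0.2 kg; diced onion: 35.0 g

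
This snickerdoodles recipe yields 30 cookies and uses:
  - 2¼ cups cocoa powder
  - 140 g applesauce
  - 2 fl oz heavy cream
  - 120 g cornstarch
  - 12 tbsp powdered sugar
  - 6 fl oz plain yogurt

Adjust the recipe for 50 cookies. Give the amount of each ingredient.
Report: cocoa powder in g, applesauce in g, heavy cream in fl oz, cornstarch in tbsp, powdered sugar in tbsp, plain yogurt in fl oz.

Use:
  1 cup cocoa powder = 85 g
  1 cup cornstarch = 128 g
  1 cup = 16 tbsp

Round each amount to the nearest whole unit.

cocoa powder: 319 g; applesauce: 233 g; heavy cream: 3 fl oz; cornstarch: 25 tbsp; powdered sugar: 20 tbsp; plain yogurt: 10 fl oz

Scaling factor: 50/30 = 5/3.
cocoa powder: 2.25 cup × 5/3 × 85 g/cup ≈ 319 g
applesauce: 140 g × 5/3 ≈ 233 g
heavy cream: 2 fl oz × 5/3 ≈ 3 fl oz
cornstarch: 120 g × 5/3 ÷ 128 g/cup × 16 tbsp/cup = 25 tbsp
powdered sugar: 12 tbsp × 5/3 = 20 tbsp
plain yogurt: 6 fl oz × 5/3 = 10 fl oz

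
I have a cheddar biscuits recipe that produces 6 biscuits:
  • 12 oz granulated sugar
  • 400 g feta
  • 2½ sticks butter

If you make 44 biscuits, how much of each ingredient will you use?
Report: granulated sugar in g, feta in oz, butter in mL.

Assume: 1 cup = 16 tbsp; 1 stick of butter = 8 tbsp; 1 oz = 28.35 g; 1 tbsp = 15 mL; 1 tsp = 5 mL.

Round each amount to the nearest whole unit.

Scaling factor: 44/6 = 22/3.
granulated sugar: 12 oz × 22/3 × 28.35 g/oz ≈ 2495 g
feta: 400 g × 22/3 ÷ 28.35 g/oz ≈ 103 oz
butter: 2.5 stick × 22/3 × 8 tbsp/stick × 15 mL/tbsp = 2200 mL

granulated sugar: 2495 g; feta: 103 oz; butter: 2200 mL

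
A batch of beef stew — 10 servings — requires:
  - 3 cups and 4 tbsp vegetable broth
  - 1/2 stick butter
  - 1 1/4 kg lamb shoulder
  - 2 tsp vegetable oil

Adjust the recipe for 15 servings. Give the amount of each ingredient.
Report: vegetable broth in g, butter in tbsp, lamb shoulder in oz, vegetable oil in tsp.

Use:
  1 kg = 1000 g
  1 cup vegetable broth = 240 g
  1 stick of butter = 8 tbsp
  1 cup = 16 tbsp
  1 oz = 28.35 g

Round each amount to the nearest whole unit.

Scaling factor: 15/10 = 3/2 = 1.5.
vegetable broth: (3 cup + 4 tbsp = 3.25 cup) × 3/2 × 240 g/cup = 1170 g
butter: 0.5 stick × 3/2 × 8 tbsp/stick = 6 tbsp
lamb shoulder: 1.25 kg × 3/2 × 1000 g/kg ÷ 28.35 g/oz ≈ 66 oz
vegetable oil: 2 tsp × 3/2 = 3 tsp

vegetable broth: 1170 g; butter: 6 tbsp; lamb shoulder: 66 oz; vegetable oil: 3 tsp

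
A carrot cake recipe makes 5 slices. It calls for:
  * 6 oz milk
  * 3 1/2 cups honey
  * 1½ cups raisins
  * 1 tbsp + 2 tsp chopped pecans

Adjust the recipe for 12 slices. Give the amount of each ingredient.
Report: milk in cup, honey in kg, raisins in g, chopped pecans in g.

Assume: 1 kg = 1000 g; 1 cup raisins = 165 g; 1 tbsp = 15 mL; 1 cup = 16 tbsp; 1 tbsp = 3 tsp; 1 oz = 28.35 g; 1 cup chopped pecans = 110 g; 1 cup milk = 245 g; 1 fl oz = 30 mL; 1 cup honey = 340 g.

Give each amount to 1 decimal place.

Scaling factor: 12/5 = 2.4.
milk: 6 oz × 12/5 × 28.35 g/oz ÷ 245 g/cup ≈ 1.7 cup
honey: 3.5 cup × 12/5 × 340 g/cup ÷ 1000 g/kg ≈ 2.9 kg
raisins: 1.5 cup × 12/5 × 165 g/cup = 594.0 g
chopped pecans: (1 tbsp + 2 tsp = 5/3 tbsp) × 12/5 ÷ 16 tbsp/cup × 110 g/cup = 27.5 g

milk: 1.7 cup; honey: 2.9 kg; raisins: 594.0 g; chopped pecans: 27.5 g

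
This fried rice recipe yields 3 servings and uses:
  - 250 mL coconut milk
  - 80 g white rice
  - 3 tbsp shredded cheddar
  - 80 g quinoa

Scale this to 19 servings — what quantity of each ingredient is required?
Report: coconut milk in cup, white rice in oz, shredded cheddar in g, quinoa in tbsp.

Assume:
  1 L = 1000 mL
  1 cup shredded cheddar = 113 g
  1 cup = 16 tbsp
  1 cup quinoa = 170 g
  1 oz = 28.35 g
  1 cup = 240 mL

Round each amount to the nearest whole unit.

coconut milk: 7 cup; white rice: 18 oz; shredded cheddar: 134 g; quinoa: 48 tbsp

Scaling factor: 19/3.
coconut milk: 250 mL × 19/3 ÷ 240 mL/cup ≈ 7 cup
white rice: 80 g × 19/3 ÷ 28.35 g/oz ≈ 18 oz
shredded cheddar: 3 tbsp × 19/3 ÷ 16 tbsp/cup × 113 g/cup ≈ 134 g
quinoa: 80 g × 19/3 ÷ 170 g/cup × 16 tbsp/cup ≈ 48 tbsp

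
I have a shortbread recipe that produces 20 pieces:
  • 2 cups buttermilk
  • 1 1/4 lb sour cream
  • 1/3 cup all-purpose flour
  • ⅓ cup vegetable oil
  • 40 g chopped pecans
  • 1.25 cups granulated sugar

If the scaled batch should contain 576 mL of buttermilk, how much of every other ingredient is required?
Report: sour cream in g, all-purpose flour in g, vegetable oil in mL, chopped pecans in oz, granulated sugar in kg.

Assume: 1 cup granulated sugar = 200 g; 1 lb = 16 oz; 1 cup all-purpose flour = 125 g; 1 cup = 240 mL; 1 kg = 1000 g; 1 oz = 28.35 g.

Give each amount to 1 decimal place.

sour cream: 680.4 g; all-purpose flour: 50.0 g; vegetable oil: 96.0 mL; chopped pecans: 1.7 oz; granulated sugar: 0.3 kg

The original recipe has 480 mL of buttermilk, so the scaling factor is 576 ÷ 480 = 6/5 = 1.2.
sour cream: 1.25 lb × 6/5 × 16 oz/lb × 28.35 g/oz = 680.4 g
all-purpose flour: 1/3 cup × 6/5 × 125 g/cup = 50.0 g
vegetable oil: 1/3 cup × 6/5 × 240 mL/cup = 96.0 mL
chopped pecans: 40 g × 6/5 ÷ 28.35 g/oz ≈ 1.7 oz
granulated sugar: 1.25 cup × 6/5 × 200 g/cup ÷ 1000 g/kg = 0.3 kg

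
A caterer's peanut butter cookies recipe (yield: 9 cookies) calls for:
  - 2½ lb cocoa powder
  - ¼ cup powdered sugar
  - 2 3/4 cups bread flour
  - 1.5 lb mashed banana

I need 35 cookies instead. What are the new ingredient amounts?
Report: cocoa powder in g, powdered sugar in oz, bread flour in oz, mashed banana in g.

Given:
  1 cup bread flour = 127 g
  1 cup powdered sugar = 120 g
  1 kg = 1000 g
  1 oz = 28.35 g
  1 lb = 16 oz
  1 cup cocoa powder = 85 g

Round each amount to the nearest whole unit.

cocoa powder: 4410 g; powdered sugar: 4 oz; bread flour: 48 oz; mashed banana: 2646 g

Scaling factor: 35/9.
cocoa powder: 2.5 lb × 35/9 × 16 oz/lb × 28.35 g/oz = 4410 g
powdered sugar: 0.25 cup × 35/9 × 120 g/cup ÷ 28.35 g/oz ≈ 4 oz
bread flour: 2.75 cup × 35/9 × 127 g/cup ÷ 28.35 g/oz ≈ 48 oz
mashed banana: 1.5 lb × 35/9 × 16 oz/lb × 28.35 g/oz = 2646 g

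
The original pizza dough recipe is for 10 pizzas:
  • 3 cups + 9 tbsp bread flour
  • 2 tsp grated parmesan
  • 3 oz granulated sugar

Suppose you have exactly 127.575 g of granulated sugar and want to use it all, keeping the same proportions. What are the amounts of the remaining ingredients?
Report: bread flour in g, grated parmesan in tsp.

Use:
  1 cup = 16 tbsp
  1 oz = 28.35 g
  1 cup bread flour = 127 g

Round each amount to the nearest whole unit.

The original recipe has 85.05 g of granulated sugar, so the scaling factor is 127.575 ÷ 85.05 = 3/2 = 1.5.
bread flour: (3 cup + 9 tbsp = 3.5625 cup) × 3/2 × 127 g/cup ≈ 679 g
grated parmesan: 2 tsp × 3/2 = 3 tsp

bread flour: 679 g; grated parmesan: 3 tsp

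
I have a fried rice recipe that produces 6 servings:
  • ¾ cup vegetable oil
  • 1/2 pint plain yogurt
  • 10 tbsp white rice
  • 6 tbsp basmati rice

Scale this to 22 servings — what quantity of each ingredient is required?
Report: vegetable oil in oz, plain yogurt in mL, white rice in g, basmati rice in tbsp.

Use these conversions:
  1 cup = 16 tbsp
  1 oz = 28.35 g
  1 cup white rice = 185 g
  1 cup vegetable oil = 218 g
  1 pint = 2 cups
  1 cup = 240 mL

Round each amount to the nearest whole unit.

Scaling factor: 22/6 = 11/3.
vegetable oil: 0.75 cup × 11/3 × 218 g/cup ÷ 28.35 g/oz ≈ 21 oz
plain yogurt: 0.5 pint × 11/3 × 2 cup/pint × 240 mL/cup = 880 mL
white rice: 10 tbsp × 11/3 ÷ 16 tbsp/cup × 185 g/cup ≈ 424 g
basmati rice: 6 tbsp × 11/3 = 22 tbsp

vegetable oil: 21 oz; plain yogurt: 880 mL; white rice: 424 g; basmati rice: 22 tbsp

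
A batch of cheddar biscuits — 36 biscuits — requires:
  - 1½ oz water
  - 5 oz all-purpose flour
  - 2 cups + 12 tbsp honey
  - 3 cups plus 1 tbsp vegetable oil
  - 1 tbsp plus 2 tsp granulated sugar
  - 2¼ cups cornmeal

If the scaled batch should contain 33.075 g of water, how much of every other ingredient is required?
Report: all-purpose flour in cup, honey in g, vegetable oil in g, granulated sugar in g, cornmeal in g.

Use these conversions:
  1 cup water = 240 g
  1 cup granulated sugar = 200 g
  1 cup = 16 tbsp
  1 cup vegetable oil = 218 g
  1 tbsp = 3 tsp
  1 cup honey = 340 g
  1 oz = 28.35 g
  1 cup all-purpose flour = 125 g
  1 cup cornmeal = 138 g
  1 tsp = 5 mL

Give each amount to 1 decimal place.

all-purpose flour: 0.9 cup; honey: 727.2 g; vegetable oil: 519.3 g; granulated sugar: 16.2 g; cornmeal: 241.5 g

The original recipe has 42.525 g of water, so the scaling factor is 33.075 ÷ 42.525 = 7/9.
all-purpose flour: 5 oz × 7/9 × 28.35 g/oz ÷ 125 g/cup ≈ 0.9 cup
honey: (2 cup + 12 tbsp = 2.75 cup) × 7/9 × 340 g/cup ≈ 727.2 g
vegetable oil: (3 cup + 1 tbsp = 3.0625 cup) × 7/9 × 218 g/cup ≈ 519.3 g
granulated sugar: (1 tbsp + 2 tsp = 5/3 tbsp) × 7/9 ÷ 16 tbsp/cup × 200 g/cup ≈ 16.2 g
cornmeal: 2.25 cup × 7/9 × 138 g/cup = 241.5 g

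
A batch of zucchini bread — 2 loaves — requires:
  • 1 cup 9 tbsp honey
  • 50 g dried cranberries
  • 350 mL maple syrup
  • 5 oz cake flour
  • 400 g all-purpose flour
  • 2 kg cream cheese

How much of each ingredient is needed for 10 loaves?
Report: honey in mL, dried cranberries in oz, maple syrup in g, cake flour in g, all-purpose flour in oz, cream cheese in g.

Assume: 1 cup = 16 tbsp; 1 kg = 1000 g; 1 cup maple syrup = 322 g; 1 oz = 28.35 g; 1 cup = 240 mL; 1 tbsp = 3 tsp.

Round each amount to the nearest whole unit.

Scaling factor: 10/2 = 5.
honey: (1 cup + 9 tbsp = 1.5625 cup) × 5 × 240 mL/cup = 1875 mL
dried cranberries: 50 g × 5 ÷ 28.35 g/oz ≈ 9 oz
maple syrup: 350 mL × 5 ÷ 240 mL/cup × 322 g/cup ≈ 2348 g
cake flour: 5 oz × 5 × 28.35 g/oz ≈ 709 g
all-purpose flour: 400 g × 5 ÷ 28.35 g/oz ≈ 71 oz
cream cheese: 2 kg × 5 × 1000 g/kg = 10000 g

honey: 1875 mL; dried cranberries: 9 oz; maple syrup: 2348 g; cake flour: 709 g; all-purpose flour: 71 oz; cream cheese: 10000 g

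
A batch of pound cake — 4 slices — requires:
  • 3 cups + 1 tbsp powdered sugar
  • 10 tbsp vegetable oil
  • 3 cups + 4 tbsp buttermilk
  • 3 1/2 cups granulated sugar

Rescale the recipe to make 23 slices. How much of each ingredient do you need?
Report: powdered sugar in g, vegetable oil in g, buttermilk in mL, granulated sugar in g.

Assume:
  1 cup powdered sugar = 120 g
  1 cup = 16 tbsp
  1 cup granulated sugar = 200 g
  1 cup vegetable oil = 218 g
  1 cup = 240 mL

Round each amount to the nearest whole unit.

Scaling factor: 23/4 = 5.75.
powdered sugar: (3 cup + 1 tbsp = 3.0625 cup) × 23/4 × 120 g/cup ≈ 2113 g
vegetable oil: 10 tbsp × 23/4 ÷ 16 tbsp/cup × 218 g/cup ≈ 783 g
buttermilk: (3 cup + 4 tbsp = 3.25 cup) × 23/4 × 240 mL/cup = 4485 mL
granulated sugar: 3.5 cup × 23/4 × 200 g/cup = 4025 g

powdered sugar: 2113 g; vegetable oil: 783 g; buttermilk: 4485 mL; granulated sugar: 4025 g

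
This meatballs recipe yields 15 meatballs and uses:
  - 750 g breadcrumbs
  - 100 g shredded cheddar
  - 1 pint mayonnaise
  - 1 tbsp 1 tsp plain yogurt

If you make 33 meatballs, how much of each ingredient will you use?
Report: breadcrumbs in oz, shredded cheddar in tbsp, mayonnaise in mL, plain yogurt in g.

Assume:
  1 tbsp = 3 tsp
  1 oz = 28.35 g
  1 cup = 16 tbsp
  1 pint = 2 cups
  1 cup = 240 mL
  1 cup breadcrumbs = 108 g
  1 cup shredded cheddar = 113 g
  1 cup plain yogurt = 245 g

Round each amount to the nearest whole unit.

breadcrumbs: 58 oz; shredded cheddar: 31 tbsp; mayonnaise: 1056 mL; plain yogurt: 45 g

Scaling factor: 33/15 = 11/5 = 2.2.
breadcrumbs: 750 g × 11/5 ÷ 28.35 g/oz ≈ 58 oz
shredded cheddar: 100 g × 11/5 ÷ 113 g/cup × 16 tbsp/cup ≈ 31 tbsp
mayonnaise: 1 pint × 11/5 × 2 cup/pint × 240 mL/cup = 1056 mL
plain yogurt: (1 tbsp + 1 tsp = 4/3 tbsp) × 11/5 ÷ 16 tbsp/cup × 245 g/cup ≈ 45 g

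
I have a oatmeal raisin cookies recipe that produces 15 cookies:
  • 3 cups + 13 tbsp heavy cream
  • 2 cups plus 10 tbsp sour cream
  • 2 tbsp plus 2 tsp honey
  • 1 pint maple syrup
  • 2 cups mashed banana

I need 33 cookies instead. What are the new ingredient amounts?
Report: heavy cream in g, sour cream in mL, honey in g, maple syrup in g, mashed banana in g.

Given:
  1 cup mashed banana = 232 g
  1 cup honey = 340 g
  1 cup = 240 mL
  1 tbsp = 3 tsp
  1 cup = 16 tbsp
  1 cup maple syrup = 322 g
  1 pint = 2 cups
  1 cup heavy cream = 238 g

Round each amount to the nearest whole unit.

heavy cream: 1996 g; sour cream: 1386 mL; honey: 125 g; maple syrup: 1417 g; mashed banana: 1021 g

Scaling factor: 33/15 = 11/5 = 2.2.
heavy cream: (3 cup + 13 tbsp = 3.8125 cup) × 11/5 × 238 g/cup ≈ 1996 g
sour cream: (2 cup + 10 tbsp = 2.625 cup) × 11/5 × 240 mL/cup = 1386 mL
honey: (2 tbsp + 2 tsp = 8/3 tbsp) × 11/5 ÷ 16 tbsp/cup × 340 g/cup ≈ 125 g
maple syrup: 1 pint × 11/5 × 2 cup/pint × 322 g/cup ≈ 1417 g
mashed banana: 2 cup × 11/5 × 232 g/cup ≈ 1021 g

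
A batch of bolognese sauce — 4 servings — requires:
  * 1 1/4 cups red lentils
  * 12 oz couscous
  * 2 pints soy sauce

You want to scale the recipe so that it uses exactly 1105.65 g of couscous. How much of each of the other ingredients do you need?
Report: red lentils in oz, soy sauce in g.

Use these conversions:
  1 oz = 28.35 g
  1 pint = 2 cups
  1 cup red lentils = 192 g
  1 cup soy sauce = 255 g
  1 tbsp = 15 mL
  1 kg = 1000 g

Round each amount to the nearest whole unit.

The original recipe has 340.2 g of couscous, so the scaling factor is 1105.65 ÷ 340.2 = 13/4 = 3.25.
red lentils: 1.25 cup × 13/4 × 192 g/cup ÷ 28.35 g/oz ≈ 28 oz
soy sauce: 2 pint × 13/4 × 2 cup/pint × 255 g/cup = 3315 g

red lentils: 28 oz; soy sauce: 3315 g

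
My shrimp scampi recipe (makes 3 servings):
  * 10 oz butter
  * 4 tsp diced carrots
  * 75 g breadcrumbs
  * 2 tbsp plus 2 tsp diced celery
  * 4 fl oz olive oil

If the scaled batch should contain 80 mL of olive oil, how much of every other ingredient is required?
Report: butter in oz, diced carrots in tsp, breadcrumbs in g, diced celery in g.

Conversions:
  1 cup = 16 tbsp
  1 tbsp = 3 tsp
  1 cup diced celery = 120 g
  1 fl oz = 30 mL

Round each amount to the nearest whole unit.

The original recipe has 120 mL of olive oil, so the scaling factor is 80 ÷ 120 = 2/3.
butter: 10 oz × 2/3 ≈ 7 oz
diced carrots: 4 tsp × 2/3 ≈ 3 tsp
breadcrumbs: 75 g × 2/3 = 50 g
diced celery: (2 tbsp + 2 tsp = 8/3 tbsp) × 2/3 ÷ 16 tbsp/cup × 120 g/cup ≈ 13 g

butter: 7 oz; diced carrots: 3 tsp; breadcrumbs: 50 g; diced celery: 13 g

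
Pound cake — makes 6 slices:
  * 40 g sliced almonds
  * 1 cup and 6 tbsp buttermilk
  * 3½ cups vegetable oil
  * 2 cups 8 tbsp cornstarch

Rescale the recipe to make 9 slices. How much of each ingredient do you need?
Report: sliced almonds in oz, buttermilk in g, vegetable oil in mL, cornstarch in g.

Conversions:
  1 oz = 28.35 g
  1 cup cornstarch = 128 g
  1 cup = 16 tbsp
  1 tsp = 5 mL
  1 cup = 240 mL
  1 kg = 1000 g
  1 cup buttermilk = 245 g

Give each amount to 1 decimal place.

sliced almonds: 2.1 oz; buttermilk: 505.3 g; vegetable oil: 1260.0 mL; cornstarch: 480.0 g

Scaling factor: 9/6 = 3/2 = 1.5.
sliced almonds: 40 g × 3/2 ÷ 28.35 g/oz ≈ 2.1 oz
buttermilk: (1 cup + 6 tbsp = 1.375 cup) × 3/2 × 245 g/cup ≈ 505.3 g
vegetable oil: 3.5 cup × 3/2 × 240 mL/cup = 1260.0 mL
cornstarch: (2 cup + 8 tbsp = 2.5 cup) × 3/2 × 128 g/cup = 480.0 g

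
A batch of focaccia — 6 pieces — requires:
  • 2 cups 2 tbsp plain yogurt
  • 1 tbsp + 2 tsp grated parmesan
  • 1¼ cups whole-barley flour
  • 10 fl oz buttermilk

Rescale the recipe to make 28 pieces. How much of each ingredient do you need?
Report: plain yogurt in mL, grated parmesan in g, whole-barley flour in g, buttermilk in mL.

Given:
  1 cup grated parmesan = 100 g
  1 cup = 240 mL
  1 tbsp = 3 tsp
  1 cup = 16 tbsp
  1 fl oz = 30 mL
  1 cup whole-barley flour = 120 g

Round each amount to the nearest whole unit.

Scaling factor: 28/6 = 14/3.
plain yogurt: (2 cup + 2 tbsp = 2.125 cup) × 14/3 × 240 mL/cup = 2380 mL
grated parmesan: (1 tbsp + 2 tsp = 5/3 tbsp) × 14/3 ÷ 16 tbsp/cup × 100 g/cup ≈ 49 g
whole-barley flour: 1.25 cup × 14/3 × 120 g/cup = 700 g
buttermilk: 10 fl oz × 14/3 × 30 mL/fl oz = 1400 mL

plain yogurt: 2380 mL; grated parmesan: 49 g; whole-barley flour: 700 g; buttermilk: 1400 mL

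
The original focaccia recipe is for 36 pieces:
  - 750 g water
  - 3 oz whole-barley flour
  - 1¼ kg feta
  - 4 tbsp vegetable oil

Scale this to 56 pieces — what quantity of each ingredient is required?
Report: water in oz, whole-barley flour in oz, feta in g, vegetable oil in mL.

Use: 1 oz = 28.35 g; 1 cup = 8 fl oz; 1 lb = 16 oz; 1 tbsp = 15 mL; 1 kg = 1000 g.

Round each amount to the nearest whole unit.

water: 41 oz; whole-barley flour: 5 oz; feta: 1944 g; vegetable oil: 93 mL

Scaling factor: 56/36 = 14/9.
water: 750 g × 14/9 ÷ 28.35 g/oz ≈ 41 oz
whole-barley flour: 3 oz × 14/9 ≈ 5 oz
feta: 1.25 kg × 14/9 × 1000 g/kg ≈ 1944 g
vegetable oil: 4 tbsp × 14/9 × 15 mL/tbsp ≈ 93 mL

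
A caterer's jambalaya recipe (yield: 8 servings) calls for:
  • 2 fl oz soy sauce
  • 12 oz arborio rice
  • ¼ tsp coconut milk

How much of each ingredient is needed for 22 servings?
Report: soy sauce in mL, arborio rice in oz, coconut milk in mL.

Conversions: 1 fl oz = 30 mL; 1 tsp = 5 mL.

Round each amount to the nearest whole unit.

Scaling factor: 22/8 = 11/4 = 2.75.
soy sauce: 2 fl oz × 11/4 × 30 mL/fl oz = 165 mL
arborio rice: 12 oz × 11/4 = 33 oz
coconut milk: 0.25 tsp × 11/4 × 5 mL/tsp ≈ 3 mL

soy sauce: 165 mL; arborio rice: 33 oz; coconut milk: 3 mL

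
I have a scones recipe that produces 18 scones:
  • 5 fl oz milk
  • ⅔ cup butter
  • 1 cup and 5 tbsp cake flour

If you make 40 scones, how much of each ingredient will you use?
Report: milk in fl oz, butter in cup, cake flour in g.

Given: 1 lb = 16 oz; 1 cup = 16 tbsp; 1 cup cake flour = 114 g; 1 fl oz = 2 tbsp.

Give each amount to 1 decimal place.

milk: 11.1 fl oz; butter: 1.5 cup; cake flour: 332.5 g

Scaling factor: 40/18 = 20/9.
milk: 5 fl oz × 20/9 ≈ 11.1 fl oz
butter: 2/3 cup × 20/9 ≈ 1.5 cup
cake flour: (1 cup + 5 tbsp = 1.3125 cup) × 20/9 × 114 g/cup = 332.5 g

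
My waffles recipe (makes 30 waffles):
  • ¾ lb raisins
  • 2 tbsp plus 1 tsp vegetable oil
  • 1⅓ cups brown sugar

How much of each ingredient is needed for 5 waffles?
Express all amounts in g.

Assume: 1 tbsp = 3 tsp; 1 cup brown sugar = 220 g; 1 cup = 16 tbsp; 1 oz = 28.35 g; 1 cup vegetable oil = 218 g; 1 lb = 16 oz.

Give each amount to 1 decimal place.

Scaling factor: 5/30 = 1/6.
raisins: 0.75 lb × 1/6 × 16 oz/lb × 28.35 g/oz = 56.7 g
vegetable oil: (2 tbsp + 1 tsp = 7/3 tbsp) × 1/6 ÷ 16 tbsp/cup × 218 g/cup ≈ 5.3 g
brown sugar: 4/3 cup × 1/6 × 220 g/cup ≈ 48.9 g

raisins: 56.7 g; vegetable oil: 5.3 g; brown sugar: 48.9 g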